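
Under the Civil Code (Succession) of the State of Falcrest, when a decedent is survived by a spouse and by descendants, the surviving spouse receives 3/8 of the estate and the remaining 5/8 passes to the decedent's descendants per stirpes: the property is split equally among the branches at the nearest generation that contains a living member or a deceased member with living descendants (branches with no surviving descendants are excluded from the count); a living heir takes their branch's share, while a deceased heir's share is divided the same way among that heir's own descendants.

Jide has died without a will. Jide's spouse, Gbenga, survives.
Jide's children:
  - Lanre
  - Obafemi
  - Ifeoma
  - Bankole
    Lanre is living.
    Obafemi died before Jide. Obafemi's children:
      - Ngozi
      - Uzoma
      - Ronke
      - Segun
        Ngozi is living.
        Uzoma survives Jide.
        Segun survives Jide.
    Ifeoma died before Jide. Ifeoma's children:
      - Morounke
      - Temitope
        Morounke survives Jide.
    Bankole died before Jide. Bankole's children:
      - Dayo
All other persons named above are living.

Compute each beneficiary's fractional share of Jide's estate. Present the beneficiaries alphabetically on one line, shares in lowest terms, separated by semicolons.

Dayo 5/32; Gbenga 3/8; Lanre 5/32; Morounke 5/64; Ngozi 5/128; Ronke 5/128; Segun 5/128; Temitope 5/64; Uzoma 5/128

Gbenga, as surviving spouse, takes 3/8.
The remaining 5/8 passes to Jide's descendants per stirpes.
The 5/8 is divided into 4 equal shares of 5/32 among Lanre, Obafemi, Ifeoma, Bankole.
Lanre is living and takes 5/32.
Obafemi predeceased; the 5/32 allotted to Obafemi's branch passes to Obafemi's issue by representation.
The 5/32 is divided into 4 equal shares of 5/128 among Ngozi, Uzoma, Ronke, Segun.
Ngozi is living and takes 5/128.
Uzoma is living and takes 5/128.
Ronke is living and takes 5/128.
Segun is living and takes 5/128.
Ifeoma predeceased; the 5/32 allotted to Ifeoma's branch passes to Ifeoma's issue by representation.
The 5/32 is divided into 2 equal shares of 5/64 among Morounke, Temitope.
Morounke is living and takes 5/64.
Temitope is living and takes 5/64.
Bankole predeceased; the 5/32 allotted to Bankole's branch passes to Bankole's issue by representation.
Dayo is the sole taker at this level and receives the full 5/32.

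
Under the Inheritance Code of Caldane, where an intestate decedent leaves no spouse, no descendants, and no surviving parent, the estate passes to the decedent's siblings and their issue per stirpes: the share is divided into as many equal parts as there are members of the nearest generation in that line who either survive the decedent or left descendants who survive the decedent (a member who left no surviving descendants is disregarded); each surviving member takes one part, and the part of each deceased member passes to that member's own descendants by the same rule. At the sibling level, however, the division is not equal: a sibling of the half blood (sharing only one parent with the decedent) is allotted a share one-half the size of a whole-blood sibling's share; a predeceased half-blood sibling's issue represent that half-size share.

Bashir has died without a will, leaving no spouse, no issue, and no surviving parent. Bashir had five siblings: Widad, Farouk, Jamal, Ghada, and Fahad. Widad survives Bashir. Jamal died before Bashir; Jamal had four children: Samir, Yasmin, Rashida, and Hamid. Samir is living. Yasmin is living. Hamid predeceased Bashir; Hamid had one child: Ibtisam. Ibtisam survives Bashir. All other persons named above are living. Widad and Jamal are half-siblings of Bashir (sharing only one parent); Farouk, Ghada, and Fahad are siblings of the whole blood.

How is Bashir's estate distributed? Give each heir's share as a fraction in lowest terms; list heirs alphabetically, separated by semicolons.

Fahad 1/4; Farouk 1/4; Ghada 1/4; Ibtisam 1/32; Rashida 1/32; Samir 1/32; Widad 1/8; Yasmin 1/32

No spouse, descendants, or parent survives, so the estate passes to Bashir's siblings per stirpes.
Half-blood siblings count for one-half the weight of whole-blood siblings at the initial division.
Dividing 1 in proportion to weights (total weight 4): Widad (weight 1/2) → 1/8; Farouk (weight 1) → 1/4; Jamal (weight 1/2) → 1/8; Ghada (weight 1) → 1/4; Fahad (weight 1) → 1/4.
Widad is living and takes 1/8.
Farouk is living and takes 1/4.
Jamal predeceased; the 1/8 allotted to Jamal's branch passes to Jamal's issue by representation.
The 1/8 is divided into 4 equal shares of 1/32 among Samir, Yasmin, Rashida, Hamid.
Samir is living and takes 1/32.
Yasmin is living and takes 1/32.
Rashida is living and takes 1/32.
Hamid predeceased; the 1/32 allotted to Hamid's branch passes to Hamid's issue by representation.
Ibtisam is the sole taker at this level and receives the full 1/32.
Ghada is living and takes 1/4.
Fahad is living and takes 1/4.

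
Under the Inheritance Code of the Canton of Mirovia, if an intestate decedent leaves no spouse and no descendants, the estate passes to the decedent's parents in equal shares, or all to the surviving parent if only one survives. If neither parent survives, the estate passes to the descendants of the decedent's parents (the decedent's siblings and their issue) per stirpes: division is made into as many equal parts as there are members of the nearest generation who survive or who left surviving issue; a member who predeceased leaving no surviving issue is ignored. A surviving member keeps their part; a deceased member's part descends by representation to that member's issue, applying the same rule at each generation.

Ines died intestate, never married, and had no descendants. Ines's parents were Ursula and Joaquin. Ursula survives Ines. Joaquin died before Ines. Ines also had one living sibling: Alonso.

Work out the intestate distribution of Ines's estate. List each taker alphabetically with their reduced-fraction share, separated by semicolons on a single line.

Only one parent, Ursula, survives, so Ursula takes the entire estate. The siblings take nothing because a surviving parent has priority.

Ursula 1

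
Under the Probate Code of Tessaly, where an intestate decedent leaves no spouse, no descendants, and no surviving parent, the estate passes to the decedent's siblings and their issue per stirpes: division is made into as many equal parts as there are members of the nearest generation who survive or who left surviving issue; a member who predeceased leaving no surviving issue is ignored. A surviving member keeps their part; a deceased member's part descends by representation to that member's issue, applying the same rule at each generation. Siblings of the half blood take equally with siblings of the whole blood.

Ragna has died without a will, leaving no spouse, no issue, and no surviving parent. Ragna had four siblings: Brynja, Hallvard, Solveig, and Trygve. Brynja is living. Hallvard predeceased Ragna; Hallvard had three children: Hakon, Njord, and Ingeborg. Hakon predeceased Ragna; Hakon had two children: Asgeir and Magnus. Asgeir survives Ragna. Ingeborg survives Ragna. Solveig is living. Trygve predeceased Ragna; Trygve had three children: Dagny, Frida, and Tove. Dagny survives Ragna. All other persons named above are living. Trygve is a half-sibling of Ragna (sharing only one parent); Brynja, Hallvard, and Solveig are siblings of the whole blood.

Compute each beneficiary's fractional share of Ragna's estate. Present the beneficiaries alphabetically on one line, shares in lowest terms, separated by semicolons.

Asgeir 1/24; Brynja 1/4; Dagny 1/12; Frida 1/12; Ingeborg 1/12; Magnus 1/24; Njord 1/12; Solveig 1/4; Tove 1/12

No spouse, descendants, or parent survives, so the estate passes to Ragna's siblings per stirpes.
Half-blood and whole-blood siblings take equally under the stated rule.
The estate is divided into 4 equal shares of 1/4 among Brynja, Hallvard, Solveig, Trygve.
Brynja is living and takes 1/4.
Hallvard predeceased; the 1/4 allotted to Hallvard's branch passes to Hallvard's issue by representation.
The 1/4 is divided into 3 equal shares of 1/12 among Hakon, Njord, Ingeborg.
Hakon predeceased; the 1/12 allotted to Hakon's branch passes to Hakon's issue by representation.
The 1/12 is divided into 2 equal shares of 1/24 among Asgeir, Magnus.
Asgeir is living and takes 1/24.
Magnus is living and takes 1/24.
Njord is living and takes 1/12.
Ingeborg is living and takes 1/12.
Solveig is living and takes 1/4.
Trygve predeceased; the 1/4 allotted to Trygve's branch passes to Trygve's issue by representation.
The 1/4 is divided into 3 equal shares of 1/12 among Dagny, Frida, Tove.
Dagny is living and takes 1/12.
Frida is living and takes 1/12.
Tove is living and takes 1/12.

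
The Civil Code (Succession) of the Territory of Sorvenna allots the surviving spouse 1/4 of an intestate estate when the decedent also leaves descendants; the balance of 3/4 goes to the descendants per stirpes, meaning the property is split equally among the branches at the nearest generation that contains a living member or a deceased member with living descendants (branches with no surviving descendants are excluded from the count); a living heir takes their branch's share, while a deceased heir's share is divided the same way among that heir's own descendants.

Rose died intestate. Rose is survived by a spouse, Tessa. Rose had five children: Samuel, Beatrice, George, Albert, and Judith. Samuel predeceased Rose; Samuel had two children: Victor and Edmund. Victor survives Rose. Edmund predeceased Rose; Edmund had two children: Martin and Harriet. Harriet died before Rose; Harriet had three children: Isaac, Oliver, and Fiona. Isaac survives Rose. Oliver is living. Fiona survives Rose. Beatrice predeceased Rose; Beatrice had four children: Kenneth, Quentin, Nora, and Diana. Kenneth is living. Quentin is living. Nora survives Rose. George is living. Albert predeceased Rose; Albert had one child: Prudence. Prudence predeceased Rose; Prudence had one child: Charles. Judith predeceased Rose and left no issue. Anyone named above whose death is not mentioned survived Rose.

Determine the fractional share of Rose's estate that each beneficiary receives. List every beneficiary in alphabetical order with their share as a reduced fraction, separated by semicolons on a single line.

Charles 3/16; Diana 3/64; Fiona 1/64; George 3/16; Isaac 1/64; Kenneth 3/64; Martin 3/64; Nora 3/64; Oliver 1/64; Quentin 3/64; Tessa 1/4; Victor 3/32

Tessa, as surviving spouse, takes 1/4.
The remaining 3/4 passes to Rose's descendants per stirpes.
Judith left no surviving issue, so that branch lapses and is disregarded.
The 3/4 is divided into 4 equal shares of 3/16 among Samuel, Beatrice, George, Albert.
Samuel predeceased; the 3/16 allotted to Samuel's branch passes to Samuel's issue by representation.
The 3/16 is divided into 2 equal shares of 3/32 among Victor, Edmund.
Victor is living and takes 3/32.
Edmund predeceased; the 3/32 allotted to Edmund's branch passes to Edmund's issue by representation.
The 3/32 is divided into 2 equal shares of 3/64 among Martin, Harriet.
Martin is living and takes 3/64.
Harriet predeceased; the 3/64 allotted to Harriet's branch passes to Harriet's issue by representation.
The 3/64 is divided into 3 equal shares of 1/64 among Isaac, Oliver, Fiona.
Isaac is living and takes 1/64.
Oliver is living and takes 1/64.
Fiona is living and takes 1/64.
Beatrice predeceased; the 3/16 allotted to Beatrice's branch passes to Beatrice's issue by representation.
The 3/16 is divided into 4 equal shares of 3/64 among Kenneth, Quentin, Nora, Diana.
Kenneth is living and takes 3/64.
Quentin is living and takes 3/64.
Nora is living and takes 3/64.
Diana is living and takes 3/64.
George is living and takes 3/16.
Albert predeceased; the 3/16 allotted to Albert's branch passes to Albert's issue by representation.
Prudence's line is the sole branch at this level, so the full 3/16 passes to Prudence's issue by representation.
Charles is the sole taker at this level and receives the full 3/16.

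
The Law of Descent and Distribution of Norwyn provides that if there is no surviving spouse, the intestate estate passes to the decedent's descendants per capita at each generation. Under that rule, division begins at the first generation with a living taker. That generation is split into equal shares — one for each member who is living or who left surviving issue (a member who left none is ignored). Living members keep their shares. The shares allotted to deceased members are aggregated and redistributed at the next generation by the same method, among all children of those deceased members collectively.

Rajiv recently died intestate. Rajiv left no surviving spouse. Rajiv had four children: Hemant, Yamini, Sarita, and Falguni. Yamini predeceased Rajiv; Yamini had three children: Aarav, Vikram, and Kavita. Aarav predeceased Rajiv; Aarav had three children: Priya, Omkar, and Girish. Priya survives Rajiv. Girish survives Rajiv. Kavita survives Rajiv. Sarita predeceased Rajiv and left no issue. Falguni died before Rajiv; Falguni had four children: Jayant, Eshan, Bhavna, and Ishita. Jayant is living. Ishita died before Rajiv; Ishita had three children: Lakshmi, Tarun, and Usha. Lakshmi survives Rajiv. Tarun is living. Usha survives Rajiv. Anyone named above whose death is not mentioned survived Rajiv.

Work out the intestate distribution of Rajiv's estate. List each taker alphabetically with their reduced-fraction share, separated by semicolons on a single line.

There is no surviving spouse, so the entire estate passes to Rajiv's descendants per capita at each generation.
At generation 1 (Hemant, Yamini, Falguni) there are 3 shares of (1)/3 = 1/3 each.
Living: Hemant — each takes 1/3.
Deceased: Yamini and Falguni. Their combined 2/3 is pooled and carried to generation 2.
At generation 2 (Aarav, Vikram, Kavita, Jayant, Eshan, Bhavna, Ishita) there are 7 shares of (2/3)/7 = 2/21 each.
Living: Vikram, Kavita, Jayant, Eshan, and Bhavna — each takes 2/21.
Deceased: Aarav and Ishita. Their combined 4/21 is pooled and carried to generation 3.
At generation 3 (Priya, Omkar, Girish, Lakshmi, Tarun, Usha) there are 6 shares of (4/21)/6 = 2/63 each.
Living: Priya, Omkar, Girish, Lakshmi, Tarun, and Usha — each takes 2/63.

Bhavna 2/21; Eshan 2/21; Girish 2/63; Hemant 1/3; Jayant 2/21; Kavita 2/21; Lakshmi 2/63; Omkar 2/63; Priya 2/63; Tarun 2/63; Usha 2/63; Vikram 2/21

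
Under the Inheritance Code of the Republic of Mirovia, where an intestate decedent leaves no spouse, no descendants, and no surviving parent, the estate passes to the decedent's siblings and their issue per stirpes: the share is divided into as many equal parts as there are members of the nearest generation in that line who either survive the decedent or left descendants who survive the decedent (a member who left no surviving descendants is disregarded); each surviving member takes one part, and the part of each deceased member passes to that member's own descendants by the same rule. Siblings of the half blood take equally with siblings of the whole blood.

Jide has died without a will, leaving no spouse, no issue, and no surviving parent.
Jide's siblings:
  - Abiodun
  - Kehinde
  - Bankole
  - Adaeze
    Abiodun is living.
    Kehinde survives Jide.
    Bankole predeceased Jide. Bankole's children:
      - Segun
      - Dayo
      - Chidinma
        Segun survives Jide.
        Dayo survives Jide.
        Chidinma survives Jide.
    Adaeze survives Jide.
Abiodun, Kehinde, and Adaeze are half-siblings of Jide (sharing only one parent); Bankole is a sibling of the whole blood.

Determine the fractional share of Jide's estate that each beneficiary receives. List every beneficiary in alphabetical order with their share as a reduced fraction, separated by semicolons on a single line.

Abiodun 1/4; Adaeze 1/4; Chidinma 1/12; Dayo 1/12; Kehinde 1/4; Segun 1/12

No spouse, descendants, or parent survives, so the estate passes to Jide's siblings per stirpes.
Half-blood and whole-blood siblings take equally under the stated rule.
The estate is divided into 4 equal shares of 1/4 among Abiodun, Kehinde, Bankole, Adaeze.
Abiodun is living and takes 1/4.
Kehinde is living and takes 1/4.
Bankole predeceased; the 1/4 allotted to Bankole's branch passes to Bankole's issue by representation.
The 1/4 is divided into 3 equal shares of 1/12 among Segun, Dayo, Chidinma.
Segun is living and takes 1/12.
Dayo is living and takes 1/12.
Chidinma is living and takes 1/12.
Adaeze is living and takes 1/4.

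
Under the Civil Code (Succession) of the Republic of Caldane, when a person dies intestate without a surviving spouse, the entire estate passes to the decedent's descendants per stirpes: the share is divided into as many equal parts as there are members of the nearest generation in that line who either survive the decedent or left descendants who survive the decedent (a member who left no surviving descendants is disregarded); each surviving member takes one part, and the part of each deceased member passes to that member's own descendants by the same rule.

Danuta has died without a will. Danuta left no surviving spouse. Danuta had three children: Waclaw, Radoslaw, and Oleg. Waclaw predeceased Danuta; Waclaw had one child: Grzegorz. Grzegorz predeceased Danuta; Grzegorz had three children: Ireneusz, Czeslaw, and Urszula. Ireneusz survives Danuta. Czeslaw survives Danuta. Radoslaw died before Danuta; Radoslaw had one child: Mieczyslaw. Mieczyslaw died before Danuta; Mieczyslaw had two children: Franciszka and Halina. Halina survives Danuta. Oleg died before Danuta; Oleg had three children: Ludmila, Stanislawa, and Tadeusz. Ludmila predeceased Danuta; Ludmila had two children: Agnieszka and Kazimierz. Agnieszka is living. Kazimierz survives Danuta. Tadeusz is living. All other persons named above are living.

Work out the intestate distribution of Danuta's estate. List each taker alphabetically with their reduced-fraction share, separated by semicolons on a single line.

There is no surviving spouse, so the entire estate passes to Danuta's descendants per stirpes.
The estate is divided into 3 equal shares of 1/3 among Waclaw, Radoslaw, Oleg.
Waclaw predeceased; the 1/3 allotted to Waclaw's branch passes to Waclaw's issue by representation.
Grzegorz's line is the sole branch at this level, so the full 1/3 passes to Grzegorz's issue by representation.
The 1/3 is divided into 3 equal shares of 1/9 among Ireneusz, Czeslaw, Urszula.
Ireneusz is living and takes 1/9.
Czeslaw is living and takes 1/9.
Urszula is living and takes 1/9.
Radoslaw predeceased; the 1/3 allotted to Radoslaw's branch passes to Radoslaw's issue by representation.
Mieczyslaw's line is the sole branch at this level, so the full 1/3 passes to Mieczyslaw's issue by representation.
The 1/3 is divided into 2 equal shares of 1/6 among Franciszka, Halina.
Franciszka is living and takes 1/6.
Halina is living and takes 1/6.
Oleg predeceased; the 1/3 allotted to Oleg's branch passes to Oleg's issue by representation.
The 1/3 is divided into 3 equal shares of 1/9 among Ludmila, Stanislawa, Tadeusz.
Ludmila predeceased; the 1/9 allotted to Ludmila's branch passes to Ludmila's issue by representation.
The 1/9 is divided into 2 equal shares of 1/18 among Agnieszka, Kazimierz.
Agnieszka is living and takes 1/18.
Kazimierz is living and takes 1/18.
Stanislawa is living and takes 1/9.
Tadeusz is living and takes 1/9.

Agnieszka 1/18; Czeslaw 1/9; Franciszka 1/6; Halina 1/6; Ireneusz 1/9; Kazimierz 1/18; Stanislawa 1/9; Tadeusz 1/9; Urszula 1/9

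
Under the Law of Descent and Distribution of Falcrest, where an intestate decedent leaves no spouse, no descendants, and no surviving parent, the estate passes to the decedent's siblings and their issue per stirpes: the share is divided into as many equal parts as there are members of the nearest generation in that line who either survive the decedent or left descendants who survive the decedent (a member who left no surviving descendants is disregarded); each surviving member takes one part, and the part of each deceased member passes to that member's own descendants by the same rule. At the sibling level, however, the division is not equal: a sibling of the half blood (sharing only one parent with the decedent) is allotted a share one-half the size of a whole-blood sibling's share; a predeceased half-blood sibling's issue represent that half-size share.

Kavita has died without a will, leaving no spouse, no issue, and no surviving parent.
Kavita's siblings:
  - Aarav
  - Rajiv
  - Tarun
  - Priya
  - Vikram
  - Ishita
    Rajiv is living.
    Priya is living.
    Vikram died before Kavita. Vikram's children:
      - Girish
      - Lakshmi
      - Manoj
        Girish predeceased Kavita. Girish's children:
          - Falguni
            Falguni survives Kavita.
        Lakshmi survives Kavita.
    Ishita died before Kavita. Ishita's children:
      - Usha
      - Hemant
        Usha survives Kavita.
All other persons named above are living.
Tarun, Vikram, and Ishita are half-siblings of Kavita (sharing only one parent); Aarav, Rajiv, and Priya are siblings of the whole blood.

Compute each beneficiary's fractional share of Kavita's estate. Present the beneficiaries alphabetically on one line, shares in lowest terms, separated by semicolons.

Aarav 2/9; Falguni 1/27; Hemant 1/18; Lakshmi 1/27; Manoj 1/27; Priya 2/9; Rajiv 2/9; Tarun 1/9; Usha 1/18

No spouse, descendants, or parent survives, so the estate passes to Kavita's siblings per stirpes.
Half-blood siblings count for one-half the weight of whole-blood siblings at the initial division.
Dividing 1 in proportion to weights (total weight 9/2): Aarav (weight 1) → 2/9; Rajiv (weight 1) → 2/9; Tarun (weight 1/2) → 1/9; Priya (weight 1) → 2/9; Vikram (weight 1/2) → 1/9; Ishita (weight 1/2) → 1/9.
Aarav is living and takes 2/9.
Rajiv is living and takes 2/9.
Tarun is living and takes 1/9.
Priya is living and takes 2/9.
Vikram predeceased; the 1/9 allotted to Vikram's branch passes to Vikram's issue by representation.
The 1/9 is divided into 3 equal shares of 1/27 among Girish, Lakshmi, Manoj.
Girish predeceased; the 1/27 allotted to Girish's branch passes to Girish's issue by representation.
Falguni is the sole taker at this level and receives the full 1/27.
Lakshmi is living and takes 1/27.
Manoj is living and takes 1/27.
Ishita predeceased; the 1/9 allotted to Ishita's branch passes to Ishita's issue by representation.
The 1/9 is divided into 2 equal shares of 1/18 among Usha, Hemant.
Usha is living and takes 1/18.
Hemant is living and takes 1/18.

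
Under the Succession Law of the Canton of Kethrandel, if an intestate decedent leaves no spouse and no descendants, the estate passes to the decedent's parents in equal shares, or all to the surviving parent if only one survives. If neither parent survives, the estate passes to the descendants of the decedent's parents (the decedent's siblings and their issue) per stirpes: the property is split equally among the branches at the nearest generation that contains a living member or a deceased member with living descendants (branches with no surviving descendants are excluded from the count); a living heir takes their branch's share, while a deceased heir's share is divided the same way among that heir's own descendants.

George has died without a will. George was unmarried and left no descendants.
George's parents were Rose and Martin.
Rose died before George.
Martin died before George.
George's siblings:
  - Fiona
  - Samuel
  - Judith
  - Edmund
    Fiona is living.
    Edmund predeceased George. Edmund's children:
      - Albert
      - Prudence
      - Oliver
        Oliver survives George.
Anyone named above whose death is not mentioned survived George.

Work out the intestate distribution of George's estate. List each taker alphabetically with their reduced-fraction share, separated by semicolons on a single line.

Neither parent survives and there are no descendants, so the estate passes to George's siblings and their issue per stirpes.
The estate is divided into 4 equal shares of 1/4 among Fiona, Samuel, Judith, Edmund.
Fiona is living and takes 1/4.
Samuel is living and takes 1/4.
Judith is living and takes 1/4.
Edmund predeceased; the 1/4 allotted to Edmund's branch passes to Edmund's issue by representation.
The 1/4 is divided into 3 equal shares of 1/12 among Albert, Prudence, Oliver.
Albert is living and takes 1/12.
Prudence is living and takes 1/12.
Oliver is living and takes 1/12.

Albert 1/12; Fiona 1/4; Judith 1/4; Oliver 1/12; Prudence 1/12; Samuel 1/4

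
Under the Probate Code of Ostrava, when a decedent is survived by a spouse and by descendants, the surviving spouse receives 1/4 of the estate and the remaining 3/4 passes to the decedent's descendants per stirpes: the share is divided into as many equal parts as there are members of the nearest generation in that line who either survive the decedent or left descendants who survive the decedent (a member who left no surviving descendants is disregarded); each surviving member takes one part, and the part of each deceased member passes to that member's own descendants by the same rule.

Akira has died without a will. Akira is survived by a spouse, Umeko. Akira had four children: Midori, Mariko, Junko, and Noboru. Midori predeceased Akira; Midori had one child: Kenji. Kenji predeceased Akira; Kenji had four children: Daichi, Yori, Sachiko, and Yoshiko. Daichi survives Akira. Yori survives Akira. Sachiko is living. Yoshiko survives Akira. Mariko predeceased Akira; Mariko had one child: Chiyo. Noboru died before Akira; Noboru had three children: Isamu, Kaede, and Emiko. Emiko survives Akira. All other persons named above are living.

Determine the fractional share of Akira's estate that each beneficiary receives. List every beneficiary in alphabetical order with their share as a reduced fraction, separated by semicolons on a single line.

Umeko, as surviving spouse, takes 1/4.
The remaining 3/4 passes to Akira's descendants per stirpes.
The 3/4 is divided into 4 equal shares of 3/16 among Midori, Mariko, Junko, Noboru.
Midori predeceased; the 3/16 allotted to Midori's branch passes to Midori's issue by representation.
Kenji's line is the sole branch at this level, so the full 3/16 passes to Kenji's issue by representation.
The 3/16 is divided into 4 equal shares of 3/64 among Daichi, Yori, Sachiko, Yoshiko.
Daichi is living and takes 3/64.
Yori is living and takes 3/64.
Sachiko is living and takes 3/64.
Yoshiko is living and takes 3/64.
Mariko predeceased; the 3/16 allotted to Mariko's branch passes to Mariko's issue by representation.
Chiyo is the sole taker at this level and receives the full 3/16.
Junko is living and takes 3/16.
Noboru predeceased; the 3/16 allotted to Noboru's branch passes to Noboru's issue by representation.
The 3/16 is divided into 3 equal shares of 1/16 among Isamu, Kaede, Emiko.
Isamu is living and takes 1/16.
Kaede is living and takes 1/16.
Emiko is living and takes 1/16.

Chiyo 3/16; Daichi 3/64; Emiko 1/16; Isamu 1/16; Junko 3/16; Kaede 1/16; Sachiko 3/64; Umeko 1/4; Yori 3/64; Yoshiko 3/64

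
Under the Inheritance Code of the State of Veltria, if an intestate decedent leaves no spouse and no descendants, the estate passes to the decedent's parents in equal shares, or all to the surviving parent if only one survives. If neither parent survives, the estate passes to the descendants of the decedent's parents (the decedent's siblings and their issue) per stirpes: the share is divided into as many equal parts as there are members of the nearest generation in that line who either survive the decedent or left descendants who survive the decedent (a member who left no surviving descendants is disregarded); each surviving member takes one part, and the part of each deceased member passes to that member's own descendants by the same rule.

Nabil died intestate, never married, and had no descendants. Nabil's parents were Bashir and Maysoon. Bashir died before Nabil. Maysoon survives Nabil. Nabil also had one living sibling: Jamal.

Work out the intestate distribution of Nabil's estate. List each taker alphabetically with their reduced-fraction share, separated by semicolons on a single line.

Only one parent, Maysoon, survives, so Maysoon takes the entire estate. The siblings take nothing because a surviving parent has priority.

Maysoon 1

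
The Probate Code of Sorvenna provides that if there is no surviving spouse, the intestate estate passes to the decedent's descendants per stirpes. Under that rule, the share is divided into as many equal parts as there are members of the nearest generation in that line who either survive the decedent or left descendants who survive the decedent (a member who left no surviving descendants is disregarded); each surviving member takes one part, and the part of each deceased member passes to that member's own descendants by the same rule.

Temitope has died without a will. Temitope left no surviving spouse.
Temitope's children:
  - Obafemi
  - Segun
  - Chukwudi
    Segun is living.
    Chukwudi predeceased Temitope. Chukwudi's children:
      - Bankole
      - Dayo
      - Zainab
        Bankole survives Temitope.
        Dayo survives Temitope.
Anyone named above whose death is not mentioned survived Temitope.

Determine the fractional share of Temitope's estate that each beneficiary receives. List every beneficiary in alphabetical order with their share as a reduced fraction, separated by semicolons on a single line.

Bankole 1/9; Dayo 1/9; Obafemi 1/3; Segun 1/3; Zainab 1/9

There is no surviving spouse, so the entire estate passes to Temitope's descendants per stirpes.
The estate is divided into 3 equal shares of 1/3 among Obafemi, Segun, Chukwudi.
Obafemi is living and takes 1/3.
Segun is living and takes 1/3.
Chukwudi predeceased; the 1/3 allotted to Chukwudi's branch passes to Chukwudi's issue by representation.
The 1/3 is divided into 3 equal shares of 1/9 among Bankole, Dayo, Zainab.
Bankole is living and takes 1/9.
Dayo is living and takes 1/9.
Zainab is living and takes 1/9.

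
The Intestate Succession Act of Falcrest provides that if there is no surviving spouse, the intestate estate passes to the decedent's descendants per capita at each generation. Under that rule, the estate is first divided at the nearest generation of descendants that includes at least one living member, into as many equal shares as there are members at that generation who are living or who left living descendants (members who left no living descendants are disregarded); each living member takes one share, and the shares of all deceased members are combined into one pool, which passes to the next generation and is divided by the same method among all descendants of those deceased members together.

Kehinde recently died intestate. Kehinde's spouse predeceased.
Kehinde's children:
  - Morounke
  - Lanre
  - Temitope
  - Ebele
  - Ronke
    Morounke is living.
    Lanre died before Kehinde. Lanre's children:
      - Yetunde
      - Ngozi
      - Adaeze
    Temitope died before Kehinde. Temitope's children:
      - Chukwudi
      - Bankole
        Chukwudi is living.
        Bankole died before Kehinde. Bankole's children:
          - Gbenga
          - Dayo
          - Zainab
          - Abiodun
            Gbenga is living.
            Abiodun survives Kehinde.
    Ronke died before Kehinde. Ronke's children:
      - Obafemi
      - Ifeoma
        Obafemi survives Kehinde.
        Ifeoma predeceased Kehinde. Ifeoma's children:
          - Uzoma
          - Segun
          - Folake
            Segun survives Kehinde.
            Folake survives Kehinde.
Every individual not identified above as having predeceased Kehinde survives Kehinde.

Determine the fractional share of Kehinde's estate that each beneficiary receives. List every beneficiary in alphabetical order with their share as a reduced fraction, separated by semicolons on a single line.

Abiodun 6/245; Adaeze 3/35; Chukwudi 3/35; Dayo 6/245; Ebele 1/5; Folake 6/245; Gbenga 6/245; Morounke 1/5; Ngozi 3/35; Obafemi 3/35; Segun 6/245; Uzoma 6/245; Yetunde 3/35; Zainab 6/245

There is no surviving spouse, so the entire estate passes to Kehinde's descendants per capita at each generation.
At generation 1 (Morounke, Lanre, Temitope, Ebele, Ronke) there are 5 shares of (1)/5 = 1/5 each.
Living: Morounke and Ebele — each takes 1/5.
Deceased: Lanre, Temitope, and Ronke. Their combined 3/5 is pooled and carried to generation 2.
At generation 2 (Yetunde, Ngozi, Adaeze, Chukwudi, Bankole, Obafemi, Ifeoma) there are 7 shares of (3/5)/7 = 3/35 each.
Living: Yetunde, Ngozi, Adaeze, Chukwudi, and Obafemi — each takes 3/35.
Deceased: Bankole and Ifeoma. Their combined 6/35 is pooled and carried to generation 3.
At generation 3 (Gbenga, Dayo, Zainab, Abiodun, Uzoma, Segun, Folake) there are 7 shares of (6/35)/7 = 6/245 each.
Living: Gbenga, Dayo, Zainab, Abiodun, Uzoma, Segun, and Folake — each takes 6/245.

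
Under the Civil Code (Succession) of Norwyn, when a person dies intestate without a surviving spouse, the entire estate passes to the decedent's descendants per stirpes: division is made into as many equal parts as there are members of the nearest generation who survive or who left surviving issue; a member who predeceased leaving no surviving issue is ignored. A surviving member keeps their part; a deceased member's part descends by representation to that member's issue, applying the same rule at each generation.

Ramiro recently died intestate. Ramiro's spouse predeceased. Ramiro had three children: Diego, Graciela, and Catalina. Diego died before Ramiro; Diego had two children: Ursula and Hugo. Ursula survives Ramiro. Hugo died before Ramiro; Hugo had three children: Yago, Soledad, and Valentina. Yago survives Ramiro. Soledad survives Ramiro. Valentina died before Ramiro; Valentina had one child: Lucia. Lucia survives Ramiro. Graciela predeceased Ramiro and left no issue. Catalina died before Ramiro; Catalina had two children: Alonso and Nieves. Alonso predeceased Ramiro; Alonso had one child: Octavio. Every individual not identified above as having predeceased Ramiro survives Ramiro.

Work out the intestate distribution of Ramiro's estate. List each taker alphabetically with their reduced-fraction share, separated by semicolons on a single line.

There is no surviving spouse, so the entire estate passes to Ramiro's descendants per stirpes.
Graciela left no surviving issue, so that branch lapses and is disregarded.
The estate is divided into 2 equal shares of 1/2 among Diego, Catalina.
Diego predeceased; the 1/2 allotted to Diego's branch passes to Diego's issue by representation.
The 1/2 is divided into 2 equal shares of 1/4 among Ursula, Hugo.
Ursula is living and takes 1/4.
Hugo predeceased; the 1/4 allotted to Hugo's branch passes to Hugo's issue by representation.
The 1/4 is divided into 3 equal shares of 1/12 among Yago, Soledad, Valentina.
Yago is living and takes 1/12.
Soledad is living and takes 1/12.
Valentina predeceased; the 1/12 allotted to Valentina's branch passes to Valentina's issue by representation.
Lucia is the sole taker at this level and receives the full 1/12.
Catalina predeceased; the 1/2 allotted to Catalina's branch passes to Catalina's issue by representation.
The 1/2 is divided into 2 equal shares of 1/4 among Alonso, Nieves.
Alonso predeceased; the 1/4 allotted to Alonso's branch passes to Alonso's issue by representation.
Octavio is the sole taker at this level and receives the full 1/4.
Nieves is living and takes 1/4.

Lucia 1/12; Nieves 1/4; Octavio 1/4; Soledad 1/12; Ursula 1/4; Yago 1/12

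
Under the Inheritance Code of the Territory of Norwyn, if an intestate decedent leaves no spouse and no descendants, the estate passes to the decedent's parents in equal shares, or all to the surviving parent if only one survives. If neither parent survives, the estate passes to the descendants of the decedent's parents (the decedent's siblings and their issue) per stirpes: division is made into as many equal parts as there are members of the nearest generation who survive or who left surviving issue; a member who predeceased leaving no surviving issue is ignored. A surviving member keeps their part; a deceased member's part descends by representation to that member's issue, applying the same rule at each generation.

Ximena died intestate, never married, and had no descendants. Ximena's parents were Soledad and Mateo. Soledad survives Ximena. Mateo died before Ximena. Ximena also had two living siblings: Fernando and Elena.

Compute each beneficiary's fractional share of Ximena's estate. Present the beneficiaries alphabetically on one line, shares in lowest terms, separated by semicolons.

Soledad 1

Only one parent, Soledad, survives, so Soledad takes the entire estate. The siblings take nothing because a surviving parent has priority.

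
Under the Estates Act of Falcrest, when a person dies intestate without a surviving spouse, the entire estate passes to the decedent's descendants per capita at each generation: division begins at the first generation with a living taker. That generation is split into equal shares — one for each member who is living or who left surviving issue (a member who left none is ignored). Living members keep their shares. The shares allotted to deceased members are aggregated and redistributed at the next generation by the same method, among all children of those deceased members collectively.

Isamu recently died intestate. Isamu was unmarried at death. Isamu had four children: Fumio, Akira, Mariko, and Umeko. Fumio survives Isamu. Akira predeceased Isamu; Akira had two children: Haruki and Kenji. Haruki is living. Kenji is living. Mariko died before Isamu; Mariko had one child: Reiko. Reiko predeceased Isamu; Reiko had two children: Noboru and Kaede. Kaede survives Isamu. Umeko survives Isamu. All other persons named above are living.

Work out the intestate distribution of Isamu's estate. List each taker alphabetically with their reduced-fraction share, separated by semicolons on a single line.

There is no surviving spouse, so the entire estate passes to Isamu's descendants per capita at each generation.
At generation 1 (Fumio, Akira, Mariko, Umeko) there are 4 shares of (1)/4 = 1/4 each.
Living: Fumio and Umeko — each takes 1/4.
Deceased: Akira and Mariko. Their combined 1/2 is pooled and carried to generation 2.
At generation 2 (Haruki, Kenji, Reiko) there are 3 shares of (1/2)/3 = 1/6 each.
Living: Haruki and Kenji — each takes 1/6.
Deceased: Reiko. That 1/6 share is carried to generation 3.
At generation 3 (Noboru, Kaede) there are 2 shares of (1/6)/2 = 1/12 each.
Living: Noboru and Kaede — each takes 1/12.

Fumio 1/4; Haruki 1/6; Kaede 1/12; Kenji 1/6; Noboru 1/12; Umeko 1/4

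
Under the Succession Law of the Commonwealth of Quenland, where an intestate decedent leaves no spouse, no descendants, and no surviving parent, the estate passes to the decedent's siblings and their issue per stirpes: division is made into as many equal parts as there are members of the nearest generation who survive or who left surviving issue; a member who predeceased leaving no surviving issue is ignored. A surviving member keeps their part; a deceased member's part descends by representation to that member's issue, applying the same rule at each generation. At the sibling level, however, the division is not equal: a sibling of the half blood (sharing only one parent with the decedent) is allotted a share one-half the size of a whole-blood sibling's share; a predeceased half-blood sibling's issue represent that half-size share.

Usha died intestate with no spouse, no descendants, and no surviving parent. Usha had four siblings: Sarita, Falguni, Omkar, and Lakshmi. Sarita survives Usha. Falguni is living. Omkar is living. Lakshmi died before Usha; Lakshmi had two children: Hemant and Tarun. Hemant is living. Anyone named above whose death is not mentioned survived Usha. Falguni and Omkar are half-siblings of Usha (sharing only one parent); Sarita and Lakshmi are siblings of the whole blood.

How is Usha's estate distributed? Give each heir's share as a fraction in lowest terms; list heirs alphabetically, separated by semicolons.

No spouse, descendants, or parent survives, so the estate passes to Usha's siblings per stirpes.
Half-blood siblings count for one-half the weight of whole-blood siblings at the initial division.
Dividing 1 in proportion to weights (total weight 3): Sarita (weight 1) → 1/3; Falguni (weight 1/2) → 1/6; Omkar (weight 1/2) → 1/6; Lakshmi (weight 1) → 1/3.
Sarita is living and takes 1/3.
Falguni is living and takes 1/6.
Omkar is living and takes 1/6.
Lakshmi predeceased; the 1/3 allotted to Lakshmi's branch passes to Lakshmi's issue by representation.
The 1/3 is divided into 2 equal shares of 1/6 among Hemant, Tarun.
Hemant is living and takes 1/6.
Tarun is living and takes 1/6.

Falguni 1/6; Hemant 1/6; Omkar 1/6; Sarita 1/3; Tarun 1/6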